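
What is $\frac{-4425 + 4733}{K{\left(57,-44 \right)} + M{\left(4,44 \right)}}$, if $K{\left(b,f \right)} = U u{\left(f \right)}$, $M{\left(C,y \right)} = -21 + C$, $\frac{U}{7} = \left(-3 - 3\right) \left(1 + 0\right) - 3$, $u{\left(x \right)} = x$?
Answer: $\frac{308}{2755} \approx 0.1118$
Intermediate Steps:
$U = -63$ ($U = 7 \left(\left(-3 - 3\right) \left(1 + 0\right) - 3\right) = 7 \left(\left(-6\right) 1 - 3\right) = 7 \left(-6 - 3\right) = 7 \left(-9\right) = -63$)
$K{\left(b,f \right)} = - 63 f$
$\frac{-4425 + 4733}{K{\left(57,-44 \right)} + M{\left(4,44 \right)}} = \frac{-4425 + 4733}{\left(-63\right) \left(-44\right) + \left(-21 + 4\right)} = \frac{308}{2772 - 17} = \frac{308}{2755}$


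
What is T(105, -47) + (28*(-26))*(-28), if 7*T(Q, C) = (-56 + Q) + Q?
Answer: 20406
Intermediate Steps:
T(Q, C) = -8 + 2*Q/7 (T(Q, C) = ((-56 + Q) + Q)/7 = (-56 + 2*Q)/7 = -8 + 2*Q/7)
T(105, -47) + (28*(-26))*(-28) = (-8 + (2/7)*105) + (28*(-26))*(-28) = (-8 + 30) - 728*(-28) = 22 + 20384 = 20406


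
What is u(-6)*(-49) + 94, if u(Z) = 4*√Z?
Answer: 94 - 196*I*√6 ≈ 94.0 - 480.1*I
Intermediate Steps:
u(-6)*(-49) + 94 = (4*√(-6))*(-49) + 94 = (4*(I*√6))*(-49) + 94 = (4*I*√6)*(-49) + 94 = -196*I*√6 + 94 = 94 - 196*I*√6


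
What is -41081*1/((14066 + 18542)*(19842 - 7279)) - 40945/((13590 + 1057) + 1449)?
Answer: -32761634213/12878507182 ≈ -2.5439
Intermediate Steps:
-41081*1/((14066 + 18542)*(19842 - 7279)) - 40945/((13590 + 1057) + 1449) = -41081/(32608*12563) - 40945/(14647 + 1449) = -41081/409654304 - 40945/16096 = -32761634213/12878507182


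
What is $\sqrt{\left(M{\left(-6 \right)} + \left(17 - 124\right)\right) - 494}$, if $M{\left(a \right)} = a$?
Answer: $i \sqrt{607} \approx 24.637 i$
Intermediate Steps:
$\sqrt{\left(M{\left(-6 \right)} + \left(17 - 124\right)\right) - 494} = \sqrt{\left(-6 + \left(17 - 124\right)\right) - 494} = \sqrt{\left(-6 - 107\right) - 494} = \sqrt{-113 - 494} = \sqrt{-607} = i \sqrt{607}$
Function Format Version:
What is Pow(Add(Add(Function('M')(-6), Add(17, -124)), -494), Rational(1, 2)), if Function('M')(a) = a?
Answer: Mul(I, Pow(607, Rational(1, 2))) ≈ Mul(24.637, I)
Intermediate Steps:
Pow(Add(Add(Function('M')(-6), Add(17, -124)), -494), Rational(1, 2)) = Pow(Add(Add(-6, Add(17, -124)), -494), Rational(1, 2)) = Pow(Add(Add(-6, -107), -494), Rational(1, 2)) = Pow(Add(-113, -494), Rational(1, 2)) = Pow(-607, Rational(1, 2)) = Mul(I, Pow(607, Rational(1, 2)))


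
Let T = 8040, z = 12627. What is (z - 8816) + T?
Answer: 11851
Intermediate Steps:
(z - 8816) + T = (12627 - 8816) + 8040 = 3811 + 8040 = 11851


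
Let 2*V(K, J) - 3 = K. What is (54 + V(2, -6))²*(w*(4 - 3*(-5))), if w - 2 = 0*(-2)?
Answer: 242611/2 ≈ 1.2131e+5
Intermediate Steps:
V(K, J) = 3/2 + K/2
w = 2 (w = 2 + 0*(-2) = 2 + 0 = 2)
(54 + V(2, -6))²*(w*(4 - 3*(-5))) = (54 + (3/2 + (½)*2))²*(2*(4 - 3*(-5))) = (54 + (3/2 + 1))²*(2*(4 + 15)) = (54 + 5/2)²*(2*19) = (113/2)²*38 = (12769/4)*38 = 242611/2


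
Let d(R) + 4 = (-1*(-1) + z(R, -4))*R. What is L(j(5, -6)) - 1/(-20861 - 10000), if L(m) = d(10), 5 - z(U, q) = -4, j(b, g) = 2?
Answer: 2962657/30861 ≈ 96.000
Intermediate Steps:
z(U, q) = 9 (z(U, q) = 5 - 1*(-4) = 5 + 4 = 9)
d(R) = -4 + 10*R (d(R) = -4 + (-1*(-1) + 9)*R = -4 + (1 + 9)*R = -4 + 10*R)
L(m) = 96 (L(m) = -4 + 10*10 = -4 + 100 = 96)
L(j(5, -6)) - 1/(-20861 - 10000) = 96 - 1/(-20861 - 10000) = 96 - 1/(-30861) = 96 - 1*(-1/30861) = 96 + 1/30861 = 2962657/30861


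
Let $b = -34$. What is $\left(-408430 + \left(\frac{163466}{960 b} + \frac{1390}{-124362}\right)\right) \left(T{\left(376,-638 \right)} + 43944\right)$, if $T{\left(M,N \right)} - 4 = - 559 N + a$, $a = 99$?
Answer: $- \frac{6150982394147443211}{37584960} \approx -1.6366 \cdot 10^{11}$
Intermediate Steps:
$T{\left(M,N \right)} = 103 - 559 N$ ($T{\left(M,N \right)} = 4 - \left(-99 + 559 N\right) = 103 - 559 N$)
$\left(-408430 + \left(\frac{163466}{960 b} + \frac{1390}{-124362}\right)\right) \left(T{\left(376,-638 \right)} + 43944\right) = \left(-408430 + \left(\frac{163466}{960 \left(-34\right)} + \frac{1390}{-124362}\right)\right) \left(\left(103 - -356642\right) + 43944\right) = \left(-408430 + \left(\frac{163466}{-32640} + 1390 \left(- \frac{1}{124362}\right)\right)\right) \left(\left(103 + 356642\right) + 43944\right) = \left(-408430 + \left(163466 \left(- \frac{1}{32640}\right) - \frac{695}{62181}\right)\right) \left(356745 + 43944\right) = \left(-408430 - \frac{1697860691}{338264640}\right) 400689 = \left(- \frac{138159124775891}{338264640}\right) 400689 = - \frac{6150982394147443211}{37584960}$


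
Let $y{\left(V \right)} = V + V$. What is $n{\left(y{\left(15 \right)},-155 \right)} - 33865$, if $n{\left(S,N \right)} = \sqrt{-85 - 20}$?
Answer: $-33865 + i \sqrt{105} \approx -33865.0 + 10.247 i$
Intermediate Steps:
$y{\left(V \right)} = 2 V$
$n{\left(S,N \right)} = i \sqrt{105}$ ($n{\left(S,N \right)} = \sqrt{-105} = i \sqrt{105}$)
$n{\left(y{\left(15 \right)},-155 \right)} - 33865 = i \sqrt{105} - 33865 = -33865 + i \sqrt{105}$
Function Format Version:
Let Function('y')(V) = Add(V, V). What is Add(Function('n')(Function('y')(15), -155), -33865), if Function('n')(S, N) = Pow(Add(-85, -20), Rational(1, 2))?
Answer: Add(-33865, Mul(I, Pow(105, Rational(1, 2)))) ≈ Add(-33865., Mul(10.247, I))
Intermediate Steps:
Function('y')(V) = Mul(2, V)
Function('n')(S, N) = Mul(I, Pow(105, Rational(1, 2))) (Function('n')(S, N) = Pow(-105, Rational(1, 2)) = Mul(I, Pow(105, Rational(1, 2))))
Add(Function('n')(Function('y')(15), -155), -33865) = Add(Mul(I, Pow(105, Rational(1, 2))), -33865) = Add(-33865, Mul(I, Pow(105, Rational(1, 2))))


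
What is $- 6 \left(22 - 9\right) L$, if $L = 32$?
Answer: $-2496$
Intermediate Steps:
$- 6 \left(22 - 9\right) L = - 6 \left(22 - 9\right) 32 = \left(-6\right) 13 \cdot 32 = \left(-78\right) 32 = -2496$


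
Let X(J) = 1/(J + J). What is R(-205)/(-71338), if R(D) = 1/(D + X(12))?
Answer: 12/175455811 ≈ 6.8393e-8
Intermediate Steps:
X(J) = 1/(2*J)
R(D) = 1/(1/24 + D) (R(D) = 1/(D + (½)/12) = 1/(D + (½)*(1/12)) = 1/(D + 1/24) = 1/(1/24 + D))
R(-205)/(-71338) = (24/(1 + 24*(-205)))/(-71338) = (24/(1 - 4920))*(-1/71338) = (24/(-4919))*(-1/71338) = (24*(-1/4919))*(-1/71338) = -24/4919*(-1/71338) = 12/175455811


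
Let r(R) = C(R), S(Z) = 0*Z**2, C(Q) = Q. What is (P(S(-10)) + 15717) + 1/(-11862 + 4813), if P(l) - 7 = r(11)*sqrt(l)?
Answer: 110838475/7049 ≈ 15724.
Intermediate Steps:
S(Z) = 0
r(R) = R
P(l) = 7 + 11*sqrt(l)
(P(S(-10)) + 15717) + 1/(-11862 + 4813) = ((7 + 11*sqrt(0)) + 15717) + 1/(-11862 + 4813) = ((7 + 11*0) + 15717) + 1/(-7049) = ((7 + 0) + 15717) - 1/7049 = (7 + 15717) - 1/7049 = 15724 - 1/7049 = 110838475/7049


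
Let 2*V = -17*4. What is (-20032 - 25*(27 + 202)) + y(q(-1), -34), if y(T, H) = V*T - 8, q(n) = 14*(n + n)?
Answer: -24813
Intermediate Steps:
q(n) = 28*n (q(n) = 14*(2*n) = 28*n)
V = -34 (V = (-17*4)/2 = (-1*68)/2 = (½)*(-68) = -34)
y(T, H) = -8 - 34*T (y(T, H) = -34*T - 8 = -8 - 34*T)
(-20032 - 25*(27 + 202)) + y(q(-1), -34) = (-20032 - 25*(27 + 202)) + (-8 - 952*(-1)) = (-20032 - 25*229) + (-8 - 34*(-28)) = (-20032 - 5725) + (-8 + 952) = -25757 + 944 = -24813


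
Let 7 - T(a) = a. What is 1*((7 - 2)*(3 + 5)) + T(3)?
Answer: 44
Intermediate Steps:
T(a) = 7 - a
1*((7 - 2)*(3 + 5)) + T(3) = 1*((7 - 2)*(3 + 5)) + (7 - 1*3) = 1*(5*8) + (7 - 3) = 1*40 + 4 = 40 + 4 = 44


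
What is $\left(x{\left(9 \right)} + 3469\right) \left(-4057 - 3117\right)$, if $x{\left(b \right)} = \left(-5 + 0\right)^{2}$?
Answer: $-25065956$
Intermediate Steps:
$x{\left(b \right)} = 25$ ($x{\left(b \right)} = \left(-5\right)^{2} = 25$)
$\left(x{\left(9 \right)} + 3469\right) \left(-4057 - 3117\right) = \left(25 + 3469\right) \left(-4057 - 3117\right) = 3494 \left(-7174\right) = -25065956$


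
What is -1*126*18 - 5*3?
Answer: -2283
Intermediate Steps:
-1*126*18 - 5*3 = -126*18 - 15 = -2268 - 15 = -2283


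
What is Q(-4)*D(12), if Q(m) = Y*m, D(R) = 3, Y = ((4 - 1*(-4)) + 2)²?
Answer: -1200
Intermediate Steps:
Y = 100 (Y = ((4 + 4) + 2)² = (8 + 2)² = 10² = 100)
Q(m) = 100*m
Q(-4)*D(12) = (100*(-4))*3 = -400*3 = -1200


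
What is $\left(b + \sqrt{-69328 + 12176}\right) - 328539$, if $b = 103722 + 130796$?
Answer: $-94021 + 8 i \sqrt{893} \approx -94021.0 + 239.06 i$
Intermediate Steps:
$b = 234518$
$\left(b + \sqrt{-69328 + 12176}\right) - 328539 = \left(234518 + \sqrt{-69328 + 12176}\right) - 328539 = \left(234518 + \sqrt{-57152}\right) - 328539 = \left(234518 + 8 i \sqrt{893}\right) - 328539 = -94021 + 8 i \sqrt{893}$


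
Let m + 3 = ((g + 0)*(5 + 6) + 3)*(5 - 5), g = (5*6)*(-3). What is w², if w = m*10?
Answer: 900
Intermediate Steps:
g = -90 (g = 30*(-3) = -90)
m = -3 (m = -3 + ((-90 + 0)*(5 + 6) + 3)*(5 - 5) = -3 + (-90*11 + 3)*0 = -3 + (-990 + 3)*0 = -3 - 987*0 = -3 + 0 = -3)
w = -30 (w = -3*10 = -30)
w² = (-30)² = 900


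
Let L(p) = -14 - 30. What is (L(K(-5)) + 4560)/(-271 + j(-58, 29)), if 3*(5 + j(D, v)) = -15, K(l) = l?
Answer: -4516/281 ≈ -16.071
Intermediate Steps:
j(D, v) = -10 (j(D, v) = -5 + (1/3)*(-15) = -5 - 5 = -10)
L(p) = -44
(L(K(-5)) + 4560)/(-271 + j(-58, 29)) = (-44 + 4560)/(-271 - 10) = 4516/(-281) = 4516*(-1/281) = -4516/281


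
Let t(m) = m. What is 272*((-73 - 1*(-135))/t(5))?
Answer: 16864/5 ≈ 3372.8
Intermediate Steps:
272*((-73 - 1*(-135))/t(5)) = 272*((-73 - 1*(-135))/5) = 272*((-73 + 135)*(⅕)) = 272*(62*(⅕)) = 272*(62/5) = 16864/5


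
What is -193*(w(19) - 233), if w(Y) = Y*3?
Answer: 33968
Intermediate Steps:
w(Y) = 3*Y
-193*(w(19) - 233) = -193*(3*19 - 233) = -193*(57 - 233) = -193*(-176) = 33968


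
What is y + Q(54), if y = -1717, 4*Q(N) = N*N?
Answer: -988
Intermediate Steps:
Q(N) = N²/4 (Q(N) = (N*N)/4 = N²/4)
y + Q(54) = -1717 + (¼)*54² = -1717 + (¼)*2916 = -1717 + 729 = -988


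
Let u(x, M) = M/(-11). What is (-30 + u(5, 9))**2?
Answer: 114921/121 ≈ 949.76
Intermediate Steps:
u(x, M) = -M/11 (u(x, M) = M*(-1/11) = -M/11)
(-30 + u(5, 9))**2 = (-30 - 1/11*9)**2 = (-30 - 9/11)**2 = (-339/11)**2 = 114921/121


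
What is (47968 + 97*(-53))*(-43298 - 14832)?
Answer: -2489533510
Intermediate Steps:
(47968 + 97*(-53))*(-43298 - 14832) = (47968 - 5141)*(-58130) = 42827*(-58130) = -2489533510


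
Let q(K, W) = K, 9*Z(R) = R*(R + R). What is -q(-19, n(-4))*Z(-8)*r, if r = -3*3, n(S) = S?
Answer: -2432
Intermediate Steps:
Z(R) = 2*R²/9 (Z(R) = (R*(R + R))/9 = (R*(2*R))/9 = (2*R²)/9 = 2*R²/9)
r = -9
-q(-19, n(-4))*Z(-8)*r = -(-38*(-8)²/9)*(-9) = -(-38*64/9)*(-9) = -(-19*128/9)*(-9) = -(-2432)*(-9)/9 = -1*2432 = -2432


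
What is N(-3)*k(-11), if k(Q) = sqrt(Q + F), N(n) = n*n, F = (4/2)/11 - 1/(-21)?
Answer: 6*I*sqrt(143682)/77 ≈ 29.537*I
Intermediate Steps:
F = 53/231 (F = (4*(1/2))*(1/11) - 1*(-1/21) = 2*(1/11) + 1/21 = 2/11 + 1/21 = 53/231 ≈ 0.22944)
N(n) = n**2
k(Q) = sqrt(53/231 + Q) (k(Q) = sqrt(Q + 53/231) = sqrt(53/231 + Q))
N(-3)*k(-11) = (-3)**2*(sqrt(12243 + 53361*(-11))/231) = 9*(sqrt(12243 - 586971)/231) = 9*(sqrt(-574728)/231) = 9*((2*I*sqrt(143682))/231) = 9*(2*I*sqrt(143682)/231) = 6*I*sqrt(143682)/77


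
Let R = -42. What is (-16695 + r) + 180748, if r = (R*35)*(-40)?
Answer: 222853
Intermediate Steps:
r = 58800 (r = -42*35*(-40) = -1470*(-40) = 58800)
(-16695 + r) + 180748 = (-16695 + 58800) + 180748 = 42105 + 180748 = 222853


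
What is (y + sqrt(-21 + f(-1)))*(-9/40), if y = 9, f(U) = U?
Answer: -81/40 - 9*I*sqrt(22)/40 ≈ -2.025 - 1.0553*I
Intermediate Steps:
(y + sqrt(-21 + f(-1)))*(-9/40) = (9 + sqrt(-21 - 1))*(-9/40) = (9 + sqrt(-22))*(-9*1/40) = (9 + I*sqrt(22))*(-9/40) = -81/40 - 9*I*sqrt(22)/40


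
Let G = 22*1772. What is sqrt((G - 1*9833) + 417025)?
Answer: 4*sqrt(27886) ≈ 667.96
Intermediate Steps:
G = 38984
sqrt((G - 1*9833) + 417025) = sqrt((38984 - 1*9833) + 417025) = sqrt((38984 - 9833) + 417025) = sqrt(29151 + 417025) = sqrt(446176) = 4*sqrt(27886)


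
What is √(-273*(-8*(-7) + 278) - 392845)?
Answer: I*√484027 ≈ 695.72*I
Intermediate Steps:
√(-273*(-8*(-7) + 278) - 392845) = √(-273*(56 + 278) - 392845) = √(-273*334 - 392845) = √(-91182 - 392845) = √(-484027) = I*√484027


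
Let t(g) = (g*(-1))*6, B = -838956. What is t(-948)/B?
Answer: -474/69913 ≈ -0.0067799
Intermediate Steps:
t(g) = -6*g (t(g) = -g*6 = -6*g)
t(-948)/B = -6*(-948)/(-838956) = 5688*(-1/838956) = -474/69913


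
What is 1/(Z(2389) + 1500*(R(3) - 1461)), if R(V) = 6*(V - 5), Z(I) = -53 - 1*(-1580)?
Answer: -1/2207973 ≈ -4.5290e-7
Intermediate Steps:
Z(I) = 1527 (Z(I) = -53 + 1580 = 1527)
R(V) = -30 + 6*V (R(V) = 6*(-5 + V) = -30 + 6*V)
1/(Z(2389) + 1500*(R(3) - 1461)) = 1/(1527 + 1500*((-30 + 6*3) - 1461)) = 1/(1527 + 1500*((-30 + 18) - 1461)) = 1/(1527 + 1500*(-12 - 1461)) = 1/(1527 + 1500*(-1473)) = 1/(1527 - 2209500) = 1/(-2207973) = -1/2207973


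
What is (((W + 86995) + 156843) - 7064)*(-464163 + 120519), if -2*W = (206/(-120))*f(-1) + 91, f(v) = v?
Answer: -813500336929/10 ≈ -8.1350e+10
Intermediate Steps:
W = -5563/120 (W = -((206/(-120))*(-1) + 91)/2 = -((206*(-1/120))*(-1) + 91)/2 = -(-103/60*(-1) + 91)/2 = -(103/60 + 91)/2 = -½*5563/60 = -5563/120 ≈ -46.358)
(((W + 86995) + 156843) - 7064)*(-464163 + 120519) = (((-5563/120 + 86995) + 156843) - 7064)*(-464163 + 120519) = ((10433837/120 + 156843) - 7064)*(-343644) = (29254997/120 - 7064)*(-343644) = (28407317/120)*(-343644) = -813500336929/10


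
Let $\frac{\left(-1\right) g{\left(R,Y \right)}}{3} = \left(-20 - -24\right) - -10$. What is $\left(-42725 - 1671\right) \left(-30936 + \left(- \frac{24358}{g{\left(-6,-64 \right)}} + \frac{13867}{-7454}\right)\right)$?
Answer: $\frac{105485889693470}{78267} \approx 1.3478 \cdot 10^{9}$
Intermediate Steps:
$g{\left(R,Y \right)} = -42$ ($g{\left(R,Y \right)} = - 3 \left(\left(-20 - -24\right) - -10\right) = - 3 \left(\left(-20 + 24\right) + 10\right) = - 3 \left(4 + 10\right) = \left(-3\right) 14 = -42$)
$\left(-42725 - 1671\right) \left(-30936 + \left(- \frac{24358}{g{\left(-6,-64 \right)}} + \frac{13867}{-7454}\right)\right) = \left(-42725 - 1671\right) \left(-30936 + \left(- \frac{24358}{-42} + \frac{13867}{-7454}\right)\right) = - 44396 \left(-30936 + \left(\left(-24358\right) \left(- \frac{1}{42}\right) + 13867 \left(- \frac{1}{7454}\right)\right)\right) = - 44396 \left(-30936 + \left(\frac{12179}{21} - \frac{13867}{7454}\right)\right) = - 44396 \left(-30936 + \frac{90491059}{156534}\right) = \left(-44396\right) \left(- \frac{4752044765}{156534}\right) = \frac{105485889693470}{78267}$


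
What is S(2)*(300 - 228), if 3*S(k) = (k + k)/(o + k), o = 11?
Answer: 96/13 ≈ 7.3846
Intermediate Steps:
S(k) = 2*k/(3*(11 + k)) (S(k) = ((k + k)/(11 + k))/3 = ((2*k)/(11 + k))/3 = (2*k/(11 + k))/3 = 2*k/(3*(11 + k)))
S(2)*(300 - 228) = ((⅔)*2/(11 + 2))*(300 - 228) = ((⅔)*2/13)*72 = ((⅔)*2*(1/13))*72 = (4/39)*72 = 96/13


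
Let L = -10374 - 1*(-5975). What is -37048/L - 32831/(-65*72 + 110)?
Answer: 313732929/20103430 ≈ 15.606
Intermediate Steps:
L = -4399 (L = -10374 + 5975 = -4399)
-37048/L - 32831/(-65*72 + 110) = -37048/(-4399) - 32831/(-65*72 + 110) = -37048*(-1/4399) - 32831/(-4680 + 110) = 37048/4399 - 32831/(-4570) = 37048/4399 - 32831*(-1/4570) = 37048/4399 + 32831/4570 = 313732929/20103430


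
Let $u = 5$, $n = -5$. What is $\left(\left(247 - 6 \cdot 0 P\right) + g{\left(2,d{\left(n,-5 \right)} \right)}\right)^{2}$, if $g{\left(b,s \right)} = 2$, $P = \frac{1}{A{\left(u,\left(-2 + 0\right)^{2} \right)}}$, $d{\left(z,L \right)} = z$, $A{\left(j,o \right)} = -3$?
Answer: $62001$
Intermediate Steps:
$P = - \frac{1}{3}$ ($P = \frac{1}{-3} = - \frac{1}{3} \approx -0.33333$)
$\left(\left(247 - 6 \cdot 0 P\right) + g{\left(2,d{\left(n,-5 \right)} \right)}\right)^{2} = \left(\left(247 - 6 \cdot 0 \left(- \frac{1}{3}\right)\right) + 2\right)^{2} = \left(\left(247 - 0 \left(- \frac{1}{3}\right)\right) + 2\right)^{2} = \left(\left(247 - 0\right) + 2\right)^{2} = \left(\left(247 + 0\right) + 2\right)^{2} = \left(247 + 2\right)^{2} = 249^{2} = 62001$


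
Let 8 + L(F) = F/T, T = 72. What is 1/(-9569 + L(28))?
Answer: -18/172379 ≈ -0.00010442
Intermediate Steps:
L(F) = -8 + F/72
1/(-9569 + L(28)) = 1/(-9569 + (-8 + (1/72)*28)) = 1/(-9569 + (-8 + 7/18)) = 1/(-9569 - 137/18) = 1/(-172379/18) = -18/172379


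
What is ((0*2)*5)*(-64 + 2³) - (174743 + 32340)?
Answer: -207083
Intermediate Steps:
((0*2)*5)*(-64 + 2³) - (174743 + 32340) = (0*5)*(-64 + 8) - 1*207083 = 0*(-56) - 207083 = 0 - 207083 = -207083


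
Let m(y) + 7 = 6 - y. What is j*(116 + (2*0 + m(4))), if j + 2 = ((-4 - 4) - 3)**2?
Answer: 13209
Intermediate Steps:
m(y) = -1 - y (m(y) = -7 + (6 - y) = -1 - y)
j = 119 (j = -2 + ((-4 - 4) - 3)**2 = -2 + (-8 - 3)**2 = -2 + (-11)**2 = -2 + 121 = 119)
j*(116 + (2*0 + m(4))) = 119*(116 + (2*0 + (-1 - 1*4))) = 119*(116 + (0 + (-1 - 4))) = 119*(116 + (0 - 5)) = 119*(116 - 5) = 119*111 = 13209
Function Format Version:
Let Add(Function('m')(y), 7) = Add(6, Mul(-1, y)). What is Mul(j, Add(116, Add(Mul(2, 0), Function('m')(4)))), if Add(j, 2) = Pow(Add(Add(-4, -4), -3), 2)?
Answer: 13209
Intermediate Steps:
Function('m')(y) = Add(-1, Mul(-1, y)) (Function('m')(y) = Add(-7, Add(6, Mul(-1, y))) = Add(-1, Mul(-1, y)))
j = 119 (j = Add(-2, Pow(Add(Add(-4, -4), -3), 2)) = Add(-2, Pow(Add(-8, -3), 2)) = Add(-2, Pow(-11, 2)) = Add(-2, 121) = 119)
Mul(j, Add(116, Add(Mul(2, 0), Function('m')(4)))) = Mul(119, Add(116, Add(Mul(2, 0), Add(-1, Mul(-1, 4))))) = Mul(119, Add(116, Add(0, Add(-1, -4)))) = Mul(119, Add(116, Add(0, -5))) = Mul(119, Add(116, -5)) = Mul(119, 111) = 13209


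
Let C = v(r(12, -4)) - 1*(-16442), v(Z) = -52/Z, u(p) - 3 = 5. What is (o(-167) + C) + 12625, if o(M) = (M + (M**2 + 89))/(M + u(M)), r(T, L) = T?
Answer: 1531051/53 ≈ 28888.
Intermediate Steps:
u(p) = 8 (u(p) = 3 + 5 = 8)
C = 49313/3 (C = -52/12 - 1*(-16442) = -52*1/12 + 16442 = -13/3 + 16442 = 49313/3 ≈ 16438.)
o(M) = (89 + M + M**2)/(8 + M) (o(M) = (M + (M**2 + 89))/(M + 8) = (M + (89 + M**2))/(8 + M) = (89 + M + M**2)/(8 + M))
(o(-167) + C) + 12625 = ((89 - 167 + (-167)**2)/(8 - 167) + 49313/3) + 12625 = ((89 - 167 + 27889)/(-159) + 49313/3) + 12625 = (-1/159*27811 + 49313/3) + 12625 = (-27811/159 + 49313/3) + 12625 = 861926/53 + 12625 = 1531051/53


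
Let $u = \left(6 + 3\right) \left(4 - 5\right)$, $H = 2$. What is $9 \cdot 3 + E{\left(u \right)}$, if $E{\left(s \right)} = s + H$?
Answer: $20$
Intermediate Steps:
$u = -9$ ($u = 9 \left(-1\right) = -9$)
$E{\left(s \right)} = 2 + s$ ($E{\left(s \right)} = s + 2 = 2 + s$)
$9 \cdot 3 + E{\left(u \right)} = 9 \cdot 3 + \left(2 - 9\right) = 27 - 7 = 20$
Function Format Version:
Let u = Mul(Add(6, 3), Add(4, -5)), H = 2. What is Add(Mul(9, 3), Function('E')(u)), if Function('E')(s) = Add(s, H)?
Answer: 20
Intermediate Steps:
u = -9 (u = Mul(9, -1) = -9)
Function('E')(s) = Add(2, s) (Function('E')(s) = Add(s, 2) = Add(2, s))
Add(Mul(9, 3), Function('E')(u)) = Add(Mul(9, 3), Add(2, -9)) = Add(27, -7) = 20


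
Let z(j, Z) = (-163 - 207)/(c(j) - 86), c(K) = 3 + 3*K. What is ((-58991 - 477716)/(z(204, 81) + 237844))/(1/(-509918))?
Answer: 72387450126877/62909553 ≈ 1.1507e+6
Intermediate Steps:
z(j, Z) = -370/(-83 + 3*j) (z(j, Z) = (-163 - 207)/((3 + 3*j) - 86) = -370/(-83 + 3*j))
((-58991 - 477716)/(z(204, 81) + 237844))/(1/(-509918)) = ((-58991 - 477716)/(-370/(-83 + 3*204) + 237844))/(1/(-509918)) = (-536707/(-370/(-83 + 612) + 237844))/(-1/509918) = -536707/(-370/529 + 237844)*(-509918) = -536707/125819106/529*(-509918) = -536707*529/125819106*(-509918) = -283918003/125819106*(-509918) = 72387450126877/62909553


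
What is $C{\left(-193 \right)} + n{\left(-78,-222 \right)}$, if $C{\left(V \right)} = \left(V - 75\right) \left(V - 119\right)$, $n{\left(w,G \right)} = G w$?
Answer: $100932$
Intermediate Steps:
$C{\left(V \right)} = \left(-119 + V\right) \left(-75 + V\right)$ ($C{\left(V \right)} = \left(-75 + V\right) \left(-119 + V\right) = \left(-119 + V\right) \left(-75 + V\right)$)
$C{\left(-193 \right)} + n{\left(-78,-222 \right)} = \left(8925 + \left(-193\right)^{2} - -37442\right) - -17316 = \left(8925 + 37249 + 37442\right) + 17316 = 83616 + 17316 = 100932$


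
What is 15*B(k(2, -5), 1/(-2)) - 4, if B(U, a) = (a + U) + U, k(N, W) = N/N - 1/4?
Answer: 11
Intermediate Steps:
k(N, W) = ¾ (k(N, W) = 1 - 1*¼ = 1 - ¼ = ¾)
B(U, a) = a + 2*U (B(U, a) = (U + a) + U = a + 2*U)
15*B(k(2, -5), 1/(-2)) - 4 = 15*(1/(-2) + 2*(¾)) - 4 = 15*(-½ + 3/2) - 4 = 15*1 - 4 = 15 - 4 = 11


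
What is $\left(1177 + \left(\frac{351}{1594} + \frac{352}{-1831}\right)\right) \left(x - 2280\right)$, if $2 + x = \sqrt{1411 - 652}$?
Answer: $- \frac{3919666199211}{1459307} + \frac{3435290271 \sqrt{759}}{2918614} \approx -2.6536 \cdot 10^{6}$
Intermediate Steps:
$x = -2 + \sqrt{759}$ ($x = -2 + \sqrt{1411 - 652} = -2 + \sqrt{759} \approx 25.55$)
$\left(1177 + \left(\frac{351}{1594} + \frac{352}{-1831}\right)\right) \left(x - 2280\right) = \left(1177 + \left(\frac{351}{1594} + \frac{352}{-1831}\right)\right) \left(\left(-2 + \sqrt{759}\right) - 2280\right) = \left(1177 + \left(351 \cdot \frac{1}{1594} + 352 \left(- \frac{1}{1831}\right)\right)\right) \left(-2282 + \sqrt{759}\right) = \left(1177 + \left(\frac{351}{1594} - \frac{352}{1831}\right)\right) \left(-2282 + \sqrt{759}\right) = \left(1177 + \frac{81593}{2918614}\right) \left(-2282 + \sqrt{759}\right) = \frac{3435290271 \left(-2282 + \sqrt{759}\right)}{2918614} = - \frac{3919666199211}{1459307} + \frac{3435290271 \sqrt{759}}{2918614}$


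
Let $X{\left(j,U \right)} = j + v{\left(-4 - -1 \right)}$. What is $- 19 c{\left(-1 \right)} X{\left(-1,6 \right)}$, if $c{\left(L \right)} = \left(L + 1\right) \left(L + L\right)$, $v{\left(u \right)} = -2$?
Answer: $0$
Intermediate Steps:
$c{\left(L \right)} = 2 L \left(1 + L\right)$ ($c{\left(L \right)} = \left(1 + L\right) 2 L = 2 L \left(1 + L\right)$)
$X{\left(j,U \right)} = -2 + j$ ($X{\left(j,U \right)} = j - 2 = -2 + j$)
$- 19 c{\left(-1 \right)} X{\left(-1,6 \right)} = - 19 \cdot 2 \left(-1\right) \left(1 - 1\right) \left(-2 - 1\right) = - 19 \cdot 2 \left(-1\right) 0 \left(-3\right) = \left(-19\right) 0 \left(-3\right) = 0 \left(-3\right) = 0$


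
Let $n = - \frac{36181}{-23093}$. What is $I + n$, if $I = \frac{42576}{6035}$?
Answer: $\frac{1201559903}{139366255} \approx 8.6216$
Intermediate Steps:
$I = \frac{42576}{6035}$ ($I = 42576 \cdot \frac{1}{6035} = \frac{42576}{6035} \approx 7.0548$)
$n = \frac{36181}{23093}$ ($n = \left(-36181\right) \left(- \frac{1}{23093}\right) = \frac{36181}{23093} \approx 1.5668$)
$I + n = \frac{42576}{6035} + \frac{36181}{23093} = \frac{1201559903}{139366255}$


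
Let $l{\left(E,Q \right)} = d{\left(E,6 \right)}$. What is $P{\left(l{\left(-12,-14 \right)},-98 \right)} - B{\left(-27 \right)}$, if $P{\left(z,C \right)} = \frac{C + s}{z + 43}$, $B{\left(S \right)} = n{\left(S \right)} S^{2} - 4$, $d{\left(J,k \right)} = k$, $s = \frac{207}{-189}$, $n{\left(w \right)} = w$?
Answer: $\frac{20255842}{1029} \approx 19685.0$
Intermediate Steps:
$s = - \frac{23}{21}$ ($s = 207 \left(- \frac{1}{189}\right) = - \frac{23}{21} \approx -1.0952$)
$l{\left(E,Q \right)} = 6$
$B{\left(S \right)} = -4 + S^{3}$ ($B{\left(S \right)} = S S^{2} - 4 = S^{3} - 4 = -4 + S^{3}$)
$P{\left(z,C \right)} = \frac{- \frac{23}{21} + C}{43 + z}$ ($P{\left(z,C \right)} = \frac{C - \frac{23}{21}}{z + 43} = \frac{- \frac{23}{21} + C}{43 + z}$)
$P{\left(l{\left(-12,-14 \right)},-98 \right)} - B{\left(-27 \right)} = \frac{- \frac{23}{21} - 98}{43 + 6} - \left(-4 + \left(-27\right)^{3}\right) = \frac{1}{49} \left(- \frac{2081}{21}\right) - \left(-4 - 19683\right) = \frac{1}{49} \left(- \frac{2081}{21}\right) - -19687 = - \frac{2081}{1029} + 19687 = \frac{20255842}{1029}$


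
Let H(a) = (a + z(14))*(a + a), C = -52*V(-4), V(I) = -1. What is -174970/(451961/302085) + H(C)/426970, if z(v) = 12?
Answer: -11283921616762042/96486894085 ≈ -1.1695e+5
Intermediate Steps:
C = 52 (C = -52*(-1) = 52)
H(a) = 2*a*(12 + a) (H(a) = (a + 12)*(a + a) = (12 + a)*(2*a) = 2*a*(12 + a))
-174970/(451961/302085) + H(C)/426970 = -174970/(451961/302085) + (2*52*(12 + 52))/426970 = -174970/(451961*(1/302085)) + (2*52*64)*(1/426970) = -174970/451961/302085 + 6656*(1/426970) = -174970*302085/451961 + 3328/213485 = -52855812450/451961 + 3328/213485 = -11283921616762042/96486894085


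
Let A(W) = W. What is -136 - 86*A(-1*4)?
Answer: 208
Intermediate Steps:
-136 - 86*A(-1*4) = -136 - (-86)*4 = -136 - 86*(-4) = -136 + 344 = 208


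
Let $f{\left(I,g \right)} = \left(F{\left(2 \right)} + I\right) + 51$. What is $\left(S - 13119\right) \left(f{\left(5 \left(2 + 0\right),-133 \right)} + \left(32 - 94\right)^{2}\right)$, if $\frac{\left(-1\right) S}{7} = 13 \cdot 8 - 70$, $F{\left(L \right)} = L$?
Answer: $-52185799$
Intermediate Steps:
$S = -238$ ($S = - 7 \left(13 \cdot 8 - 70\right) = - 7 \left(104 - 70\right) = \left(-7\right) 34 = -238$)
$f{\left(I,g \right)} = 53 + I$ ($f{\left(I,g \right)} = \left(2 + I\right) + 51 = 53 + I$)
$\left(S - 13119\right) \left(f{\left(5 \left(2 + 0\right),-133 \right)} + \left(32 - 94\right)^{2}\right) = \left(-238 - 13119\right) \left(\left(53 + 5 \left(2 + 0\right)\right) + \left(32 - 94\right)^{2}\right) = - 13357 \left(\left(53 + 5 \cdot 2\right) + \left(-62\right)^{2}\right) = - 13357 \left(\left(53 + 10\right) + 3844\right) = - 13357 \left(63 + 3844\right) = \left(-13357\right) 3907 = -52185799$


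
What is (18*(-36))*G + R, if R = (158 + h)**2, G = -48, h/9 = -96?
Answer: 529540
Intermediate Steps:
h = -864 (h = 9*(-96) = -864)
R = 498436 (R = (158 - 864)**2 = (-706)**2 = 498436)
(18*(-36))*G + R = (18*(-36))*(-48) + 498436 = -648*(-48) + 498436 = 31104 + 498436 = 529540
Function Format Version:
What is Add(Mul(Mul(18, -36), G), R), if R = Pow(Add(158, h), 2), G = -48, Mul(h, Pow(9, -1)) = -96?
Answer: 529540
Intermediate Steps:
h = -864 (h = Mul(9, -96) = -864)
R = 498436 (R = Pow(Add(158, -864), 2) = Pow(-706, 2) = 498436)
Add(Mul(Mul(18, -36), G), R) = Add(Mul(Mul(18, -36), -48), 498436) = Add(Mul(-648, -48), 498436) = Add(31104, 498436) = 529540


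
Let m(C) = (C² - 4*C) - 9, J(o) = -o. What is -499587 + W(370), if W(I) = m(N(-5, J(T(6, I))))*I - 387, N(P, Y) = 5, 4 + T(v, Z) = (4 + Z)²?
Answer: -501454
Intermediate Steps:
T(v, Z) = -4 + (4 + Z)²
m(C) = -9 + C² - 4*C
W(I) = -387 - 4*I (W(I) = (-9 + 5² - 4*5)*I - 387 = (-9 + 25 - 20)*I - 387 = -4*I - 387 = -387 - 4*I)
-499587 + W(370) = -499587 + (-387 - 4*370) = -499587 + (-387 - 1480) = -499587 - 1867 = -501454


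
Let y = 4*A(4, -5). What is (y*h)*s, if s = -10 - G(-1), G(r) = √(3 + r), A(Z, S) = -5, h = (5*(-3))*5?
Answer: -15000 - 1500*√2 ≈ -17121.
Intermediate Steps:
h = -75 (h = -15*5 = -75)
y = -20 (y = 4*(-5) = -20)
s = -10 - √2 (s = -10 - √(3 - 1) = -10 - √2 ≈ -11.414)
(y*h)*s = (-20*(-75))*(-10 - √2) = 1500*(-10 - √2) = -15000 - 1500*√2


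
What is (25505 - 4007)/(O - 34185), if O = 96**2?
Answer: -7166/8323 ≈ -0.86099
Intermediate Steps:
O = 9216
(25505 - 4007)/(O - 34185) = (25505 - 4007)/(9216 - 34185) = 21498/(-24969) = 21498*(-1/24969) = -7166/8323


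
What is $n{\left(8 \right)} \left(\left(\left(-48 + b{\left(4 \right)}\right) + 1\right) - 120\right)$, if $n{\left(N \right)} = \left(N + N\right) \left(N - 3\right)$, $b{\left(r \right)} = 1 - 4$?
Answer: $-13600$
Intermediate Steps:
$b{\left(r \right)} = -3$ ($b{\left(r \right)} = 1 - 4 = -3$)
$n{\left(N \right)} = 2 N \left(-3 + N\right)$
$n{\left(8 \right)} \left(\left(\left(-48 + b{\left(4 \right)}\right) + 1\right) - 120\right) = 2 \cdot 8 \left(-3 + 8\right) \left(\left(\left(-48 - 3\right) + 1\right) - 120\right) = 2 \cdot 8 \cdot 5 \left(\left(-51 + 1\right) - 120\right) = 80 \left(-50 - 120\right) = 80 \left(-170\right) = -13600$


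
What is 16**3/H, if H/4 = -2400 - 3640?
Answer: -128/755 ≈ -0.16954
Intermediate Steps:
H = -24160 (H = 4*(-2400 - 3640) = 4*(-6040) = -24160)
16**3/H = 16**3/(-24160) = 4096*(-1/24160) = -128/755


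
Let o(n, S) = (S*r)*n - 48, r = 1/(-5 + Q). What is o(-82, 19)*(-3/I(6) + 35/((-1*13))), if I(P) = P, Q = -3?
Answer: -48721/104 ≈ -468.47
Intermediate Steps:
r = -⅛ (r = 1/(-5 - 3) = 1/(-8) = -⅛ ≈ -0.12500)
o(n, S) = -48 - S*n/8 (o(n, S) = (S*(-⅛))*n - 48 = (-S/8)*n - 48 = -S*n/8 - 48 = -48 - S*n/8)
o(-82, 19)*(-3/I(6) + 35/((-1*13))) = (-48 - ⅛*19*(-82))*(-3/6 + 35/((-1*13))) = (-48 + 779/4)*(-3*⅙ + 35/(-13)) = 587*(-½ + 35*(-1/13))/4 = 587*(-½ - 35/13)/4 = (587/4)*(-83/26) = -48721/104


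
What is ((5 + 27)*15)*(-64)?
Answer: -30720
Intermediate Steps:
((5 + 27)*15)*(-64) = (32*15)*(-64) = 480*(-64) = -30720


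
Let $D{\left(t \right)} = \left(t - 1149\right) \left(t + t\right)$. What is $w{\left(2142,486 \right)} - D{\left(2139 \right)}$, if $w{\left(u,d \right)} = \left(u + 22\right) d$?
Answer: $-3183516$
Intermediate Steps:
$w{\left(u,d \right)} = d \left(22 + u\right)$ ($w{\left(u,d \right)} = \left(22 + u\right) d = d \left(22 + u\right)$)
$D{\left(t \right)} = 2 t \left(-1149 + t\right)$ ($D{\left(t \right)} = \left(-1149 + t\right) 2 t = 2 t \left(-1149 + t\right)$)
$w{\left(2142,486 \right)} - D{\left(2139 \right)} = 486 \left(22 + 2142\right) - 2 \cdot 2139 \left(-1149 + 2139\right) = 486 \cdot 2164 - 2 \cdot 2139 \cdot 990 = 1051704 - 4235220 = -3183516$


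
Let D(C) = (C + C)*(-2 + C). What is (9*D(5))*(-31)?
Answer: -8370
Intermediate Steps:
D(C) = 2*C*(-2 + C) (D(C) = (2*C)*(-2 + C) = 2*C*(-2 + C))
(9*D(5))*(-31) = (9*(2*5*(-2 + 5)))*(-31) = (9*(2*5*3))*(-31) = (9*30)*(-31) = 270*(-31) = -8370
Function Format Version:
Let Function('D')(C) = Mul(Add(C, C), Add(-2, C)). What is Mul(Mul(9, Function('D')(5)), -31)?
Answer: -8370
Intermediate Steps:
Function('D')(C) = Mul(2, C, Add(-2, C)) (Function('D')(C) = Mul(Mul(2, C), Add(-2, C)) = Mul(2, C, Add(-2, C)))
Mul(Mul(9, Function('D')(5)), -31) = Mul(Mul(9, Mul(2, 5, Add(-2, 5))), -31) = Mul(Mul(9, Mul(2, 5, 3)), -31) = Mul(Mul(9, 30), -31) = Mul(270, -31) = -8370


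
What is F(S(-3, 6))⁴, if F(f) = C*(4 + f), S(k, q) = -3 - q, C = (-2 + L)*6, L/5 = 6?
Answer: 497871360000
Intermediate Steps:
L = 30 (L = 5*6 = 30)
C = 168 (C = (-2 + 30)*6 = 28*6 = 168)
F(f) = 672 + 168*f (F(f) = 168*(4 + f) = 672 + 168*f)
F(S(-3, 6))⁴ = (672 + 168*(-3 - 1*6))⁴ = (672 + 168*(-3 - 6))⁴ = (672 + 168*(-9))⁴ = (672 - 1512)⁴ = (-840)⁴ = 497871360000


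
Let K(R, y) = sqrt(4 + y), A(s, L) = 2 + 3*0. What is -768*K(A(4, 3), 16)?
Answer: -1536*sqrt(5) ≈ -3434.6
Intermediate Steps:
A(s, L) = 2 (A(s, L) = 2 + 0 = 2)
-768*K(A(4, 3), 16) = -768*sqrt(4 + 16) = -1536*sqrt(5)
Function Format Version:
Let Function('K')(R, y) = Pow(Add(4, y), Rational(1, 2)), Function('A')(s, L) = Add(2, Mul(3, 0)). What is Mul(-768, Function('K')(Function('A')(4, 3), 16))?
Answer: Mul(-1536, Pow(5, Rational(1, 2))) ≈ -3434.6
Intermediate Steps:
Function('A')(s, L) = 2 (Function('A')(s, L) = Add(2, 0) = 2)
Mul(-768, Function('K')(Function('A')(4, 3), 16)) = Mul(-768, Pow(Add(4, 16), Rational(1, 2))) = Mul(-768, Pow(20, Rational(1, 2))) = Mul(-768, Mul(2, Pow(5, Rational(1, 2)))) = Mul(-1536, Pow(5, Rational(1, 2)))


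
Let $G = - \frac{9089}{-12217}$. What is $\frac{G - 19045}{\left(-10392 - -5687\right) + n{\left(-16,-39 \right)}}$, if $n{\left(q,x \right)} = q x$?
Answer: $\frac{33237668}{7122511} \approx 4.6666$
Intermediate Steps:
$G = \frac{9089}{12217}$ ($G = \left(-9089\right) \left(- \frac{1}{12217}\right) = \frac{9089}{12217} \approx 0.74396$)
$\frac{G - 19045}{\left(-10392 - -5687\right) + n{\left(-16,-39 \right)}} = \frac{\frac{9089}{12217} - 19045}{\left(-10392 - -5687\right) - -624} = - \frac{232663676}{12217 \left(\left(-10392 + 5687\right) + 624\right)} = - \frac{232663676}{12217 \left(-4705 + 624\right)} = - \frac{232663676}{12217 \left(-4081\right)} = \left(- \frac{232663676}{12217}\right) \left(- \frac{1}{4081}\right) = \frac{33237668}{7122511}$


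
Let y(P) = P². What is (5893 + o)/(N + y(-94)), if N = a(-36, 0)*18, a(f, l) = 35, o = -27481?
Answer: -10794/4733 ≈ -2.2806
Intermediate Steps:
N = 630 (N = 35*18 = 630)
(5893 + o)/(N + y(-94)) = (5893 - 27481)/(630 + (-94)²) = -21588/(630 + 8836) = -21588/9466 = -21588*1/9466 = -10794/4733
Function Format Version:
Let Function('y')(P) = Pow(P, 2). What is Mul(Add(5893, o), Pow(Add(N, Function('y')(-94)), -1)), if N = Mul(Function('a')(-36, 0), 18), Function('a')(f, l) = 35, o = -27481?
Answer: Rational(-10794, 4733) ≈ -2.2806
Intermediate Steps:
N = 630 (N = Mul(35, 18) = 630)
Mul(Add(5893, o), Pow(Add(N, Function('y')(-94)), -1)) = Mul(Add(5893, -27481), Pow(Add(630, Pow(-94, 2)), -1)) = Mul(-21588, Pow(Add(630, 8836), -1)) = Mul(-21588, Pow(9466, -1)) = Mul(-21588, Rational(1, 9466)) = Rational(-10794, 4733)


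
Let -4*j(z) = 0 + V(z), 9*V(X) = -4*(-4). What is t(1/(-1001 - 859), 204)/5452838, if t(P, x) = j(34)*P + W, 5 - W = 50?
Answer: -94162/11410063515 ≈ -8.2525e-6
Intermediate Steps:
W = -45 (W = 5 - 1*50 = 5 - 50 = -45)
V(X) = 16/9 (V(X) = (-4*(-4))/9 = (⅑)*16 = 16/9)
j(z) = -4/9 (j(z) = -(0 + 16/9)/4 = -¼*16/9 = -4/9)
t(P, x) = -45 - 4*P/9 (t(P, x) = -4*P/9 - 45 = -45 - 4*P/9)
t(1/(-1001 - 859), 204)/5452838 = (-45 - 4/(9*(-1001 - 859)))/5452838 = (-45 - 4/9/(-1860))*(1/5452838) = (-45 - 4/9*(-1/1860))*(1/5452838) = (-45 + 1/4185)*(1/5452838) = -188324/4185*1/5452838 = -94162/11410063515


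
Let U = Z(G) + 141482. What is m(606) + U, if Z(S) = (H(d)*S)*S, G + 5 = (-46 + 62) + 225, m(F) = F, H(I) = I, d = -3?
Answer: -25000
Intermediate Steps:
G = 236 (G = -5 + ((-46 + 62) + 225) = -5 + (16 + 225) = -5 + 241 = 236)
Z(S) = -3*S² (Z(S) = (-3*S)*S = -3*S²)
U = -25606 (U = -3*236² + 141482 = -3*55696 + 141482 = -167088 + 141482 = -25606)
m(606) + U = 606 - 25606 = -25000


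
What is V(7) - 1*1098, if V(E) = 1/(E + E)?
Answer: -15371/14 ≈ -1097.9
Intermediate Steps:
V(E) = 1/(2*E)
V(7) - 1*1098 = (½)/7 - 1*1098 = (½)*(⅐) - 1098 = 1/14 - 1098 = -15371/14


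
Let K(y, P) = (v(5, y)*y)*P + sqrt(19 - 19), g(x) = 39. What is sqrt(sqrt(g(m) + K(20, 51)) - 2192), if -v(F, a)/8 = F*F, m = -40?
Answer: sqrt(-2192 + I*sqrt(203961)) ≈ 4.7979 + 47.064*I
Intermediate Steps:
v(F, a) = -8*F**2 (v(F, a) = -8*F*F = -8*F**2)
K(y, P) = -200*P*y (K(y, P) = ((-8*5**2)*y)*P + sqrt(19 - 19) = ((-8*25)*y)*P + sqrt(0) = (-200*y)*P + 0 = -200*P*y + 0 = -200*P*y)
sqrt(sqrt(g(m) + K(20, 51)) - 2192) = sqrt(sqrt(39 - 200*51*20) - 2192) = sqrt(sqrt(39 - 204000) - 2192) = sqrt(sqrt(-203961) - 2192) = sqrt(I*sqrt(203961) - 2192) = sqrt(-2192 + I*sqrt(203961))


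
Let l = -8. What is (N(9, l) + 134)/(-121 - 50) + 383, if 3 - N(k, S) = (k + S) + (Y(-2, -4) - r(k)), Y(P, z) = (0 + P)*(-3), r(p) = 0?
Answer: 65363/171 ≈ 382.24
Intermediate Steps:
Y(P, z) = -3*P (Y(P, z) = P*(-3) = -3*P)
N(k, S) = -3 - S - k (N(k, S) = 3 - ((k + S) + (-3*(-2) - 1*0)) = 3 - ((S + k) + (6 + 0)) = 3 - ((S + k) + 6) = 3 - (6 + S + k) = 3 + (-6 - S - k) = -3 - S - k)
(N(9, l) + 134)/(-121 - 50) + 383 = ((-3 - 1*(-8) - 1*9) + 134)/(-121 - 50) + 383 = ((-3 + 8 - 9) + 134)/(-171) + 383 = (-4 + 134)*(-1/171) + 383 = 130*(-1/171) + 383 = -130/171 + 383 = 65363/171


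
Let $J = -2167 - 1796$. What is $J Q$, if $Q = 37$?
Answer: $-146631$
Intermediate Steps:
$J = -3963$ ($J = -2167 - 1796 = -3963$)
$J Q = \left(-3963\right) 37 = -146631$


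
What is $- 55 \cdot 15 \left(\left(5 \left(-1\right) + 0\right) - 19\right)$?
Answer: $19800$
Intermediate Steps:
$- 55 \cdot 15 \left(\left(5 \left(-1\right) + 0\right) - 19\right) = - 55 \cdot 15 \left(\left(-5 + 0\right) - 19\right) = - 55 \cdot 15 \left(-5 - 19\right) = - 55 \cdot 15 \left(-24\right) = \left(-55\right) \left(-360\right) = 19800$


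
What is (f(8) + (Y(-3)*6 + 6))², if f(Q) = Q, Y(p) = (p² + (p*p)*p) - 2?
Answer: 11236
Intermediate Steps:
Y(p) = -2 + p² + p³ (Y(p) = (p² + p²*p) - 2 = (p² + p³) - 2 = -2 + p² + p³)
(f(8) + (Y(-3)*6 + 6))² = (8 + ((-2 + (-3)² + (-3)³)*6 + 6))² = (8 + ((-2 + 9 - 27)*6 + 6))² = (8 + (-20*6 + 6))² = (8 + (-120 + 6))² = (8 - 114)² = (-106)² = 11236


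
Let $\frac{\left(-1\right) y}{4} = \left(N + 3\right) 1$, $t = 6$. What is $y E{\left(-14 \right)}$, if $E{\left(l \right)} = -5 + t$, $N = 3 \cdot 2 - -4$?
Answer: $-52$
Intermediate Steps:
$N = 10$ ($N = 6 + 4 = 10$)
$y = -52$ ($y = - 4 \left(10 + 3\right) 1 = - 4 \cdot 13 \cdot 1 = \left(-4\right) 13 = -52$)
$E{\left(l \right)} = 1$ ($E{\left(l \right)} = -5 + 6 = 1$)
$y E{\left(-14 \right)} = \left(-52\right) 1 = -52$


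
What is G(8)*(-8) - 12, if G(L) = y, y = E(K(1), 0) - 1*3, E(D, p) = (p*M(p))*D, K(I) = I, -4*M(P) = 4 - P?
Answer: 12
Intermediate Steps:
M(P) = -1 + P/4 (M(P) = -(4 - P)/4 = -1 + P/4)
E(D, p) = D*p*(-1 + p/4) (E(D, p) = (p*(-1 + p/4))*D = D*p*(-1 + p/4))
y = -3 (y = (1/4)*1*0*(-4 + 0) - 1*3 = (1/4)*1*0*(-4) - 3 = 0 - 3 = -3)
G(L) = -3
G(8)*(-8) - 12 = -3*(-8) - 12 = 24 - 12 = 12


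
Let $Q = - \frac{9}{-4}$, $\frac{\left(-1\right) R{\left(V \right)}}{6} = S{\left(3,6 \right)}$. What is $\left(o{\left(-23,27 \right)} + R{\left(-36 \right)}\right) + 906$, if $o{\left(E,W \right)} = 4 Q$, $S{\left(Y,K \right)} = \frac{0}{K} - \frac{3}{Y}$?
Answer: $921$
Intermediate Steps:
$S{\left(Y,K \right)} = - \frac{3}{Y}$ ($S{\left(Y,K \right)} = 0 - \frac{3}{Y} = - \frac{3}{Y}$)
$R{\left(V \right)} = 6$ ($R{\left(V \right)} = - 6 \left(- \frac{3}{3}\right) = - 6 \left(\left(-3\right) \frac{1}{3}\right) = \left(-6\right) \left(-1\right) = 6$)
$Q = \frac{9}{4}$ ($Q = \left(-9\right) \left(- \frac{1}{4}\right) = \frac{9}{4} \approx 2.25$)
$o{\left(E,W \right)} = 9$ ($o{\left(E,W \right)} = 4 \cdot \frac{9}{4} = 9$)
$\left(o{\left(-23,27 \right)} + R{\left(-36 \right)}\right) + 906 = \left(9 + 6\right) + 906 = 15 + 906 = 921$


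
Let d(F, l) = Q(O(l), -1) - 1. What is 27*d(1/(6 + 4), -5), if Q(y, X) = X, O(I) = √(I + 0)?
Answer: -54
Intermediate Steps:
O(I) = √I
d(F, l) = -2 (d(F, l) = -1 - 1 = -2)
27*d(1/(6 + 4), -5) = 27*(-2) = -54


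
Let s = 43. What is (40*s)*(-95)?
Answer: -163400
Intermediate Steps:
(40*s)*(-95) = (40*43)*(-95) = 1720*(-95) = -163400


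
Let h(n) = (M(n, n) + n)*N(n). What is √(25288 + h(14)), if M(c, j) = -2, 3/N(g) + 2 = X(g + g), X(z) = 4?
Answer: √25306 ≈ 159.08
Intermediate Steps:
N(g) = 3/2 (N(g) = 3/(-2 + 4) = 3/2)
h(n) = -3 + 3*n/2 (h(n) = (-2 + n)*(3/2) = -3 + 3*n/2)
√(25288 + h(14)) = √(25288 + (-3 + (3/2)*14)) = √(25288 + (-3 + 21)) = √(25288 + 18) = √25306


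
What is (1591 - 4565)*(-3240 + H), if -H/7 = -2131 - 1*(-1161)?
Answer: -10557700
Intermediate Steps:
H = 6790 (H = -7*(-2131 - 1*(-1161)) = -7*(-2131 + 1161) = -7*(-970) = 6790)
(1591 - 4565)*(-3240 + H) = (1591 - 4565)*(-3240 + 6790) = -2974*3550 = -10557700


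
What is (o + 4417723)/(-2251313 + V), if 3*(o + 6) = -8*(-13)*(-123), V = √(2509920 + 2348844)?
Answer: -9936064113789/5068405365205 - 8826906*√1214691/5068405365205 ≈ -1.9623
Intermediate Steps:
V = 2*√1214691 (V = √4858764 = 2*√1214691 ≈ 2204.3)
o = -4270 (o = -6 + (-8*(-13)*(-123))/3 = -6 + (104*(-123))/3 = -6 + (⅓)*(-12792) = -6 - 4264 = -4270)
(o + 4417723)/(-2251313 + V) = (-4270 + 4417723)/(-2251313 + 2*√1214691) = 4413453/(-2251313 + 2*√1214691)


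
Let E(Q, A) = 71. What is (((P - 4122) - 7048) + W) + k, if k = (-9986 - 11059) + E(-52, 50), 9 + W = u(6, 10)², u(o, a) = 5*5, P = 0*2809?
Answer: -31528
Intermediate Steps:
P = 0
u(o, a) = 25
W = 616 (W = -9 + 25² = -9 + 625 = 616)
k = -20974 (k = (-9986 - 11059) + 71 = -21045 + 71 = -20974)
(((P - 4122) - 7048) + W) + k = (((0 - 4122) - 7048) + 616) - 20974 = ((-4122 - 7048) + 616) - 20974 = (-11170 + 616) - 20974 = -10554 - 20974 = -31528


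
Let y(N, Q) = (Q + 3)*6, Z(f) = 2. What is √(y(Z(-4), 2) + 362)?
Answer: 14*√2 ≈ 19.799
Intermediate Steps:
y(N, Q) = 18 + 6*Q (y(N, Q) = (3 + Q)*6 = 18 + 6*Q)
√(y(Z(-4), 2) + 362) = √((18 + 6*2) + 362) = √((18 + 12) + 362) = √(30 + 362) = √392 = 14*√2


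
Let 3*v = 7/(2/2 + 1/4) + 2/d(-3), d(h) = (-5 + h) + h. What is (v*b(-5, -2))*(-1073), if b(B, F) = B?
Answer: 319754/33 ≈ 9689.5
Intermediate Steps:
d(h) = -5 + 2*h
v = 298/165 (v = (7/(2/2 + 1/4) + 2/(-5 + 2*(-3)))/3 = (7/(2*(1/2) + 1*(1/4)) + 2/(-5 - 6))/3 = (7/(1 + 1/4) + 2/(-11))/3 = (7/(5/4) + 2*(-1/11))/3 = (7*(4/5) - 2/11)/3 = (28/5 - 2/11)/3 = (1/3)*(298/55) = 298/165 ≈ 1.8061)
(v*b(-5, -2))*(-1073) = ((298/165)*(-5))*(-1073) = -298/33*(-1073) = 319754/33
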